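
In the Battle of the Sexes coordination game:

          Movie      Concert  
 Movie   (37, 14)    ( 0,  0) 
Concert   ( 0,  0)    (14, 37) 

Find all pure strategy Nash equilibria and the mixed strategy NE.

Pure NE: (Movie, Movie) and (Concert, Concert); Mixed NE: p = 0.7255, q = 0.2745

Work:
Check pure NE:
(Movie, Movie): (37, 14) - no unilateral deviation beneficial
(Concert, Concert): (14, 37) - no unilateral deviation beneficial
Mixed NE: P1 plays Movie with p = 0.7255, P2 plays Movie with q = 0.2745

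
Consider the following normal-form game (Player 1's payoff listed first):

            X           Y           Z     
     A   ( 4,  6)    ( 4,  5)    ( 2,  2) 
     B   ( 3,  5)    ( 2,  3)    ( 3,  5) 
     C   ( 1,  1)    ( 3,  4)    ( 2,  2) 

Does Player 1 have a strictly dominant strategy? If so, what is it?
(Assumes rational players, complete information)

No strictly dominant strategy exists for Player 1

Work:
A strategy strictly dominates another if it gives a strictly higher payoff against every opponent action. Compare each pair of P1's strategies column-by-column:
  A vs B: [4 vs 3, 4 vs 2, 2 vs 3] → A does not strictly dominate B (column Z: 2 ≤ 3)
  A vs C: [4 vs 1, 4 vs 3, 2 vs 2] → A does not strictly dominate C (column Z: 2 ≤ 2)
  B vs A: [3 vs 4, 2 vs 4, 3 vs 2] → B does not strictly dominate A (column X: 3 ≤ 4)
  B vs C: [3 vs 1, 2 vs 3, 3 vs 2] → B does not strictly dominate C (column Y: 2 ≤ 3)
  C vs A: [1 vs 4, 3 vs 4, 2 vs 2] → C does not strictly dominate A (column X: 1 ≤ 4)
  C vs B: [1 vs 3, 3 vs 2, 2 vs 3] → C does not strictly dominate B (column X: 1 ≤ 3)
No single strategy strictly dominates all others → no strictly dominant strategy.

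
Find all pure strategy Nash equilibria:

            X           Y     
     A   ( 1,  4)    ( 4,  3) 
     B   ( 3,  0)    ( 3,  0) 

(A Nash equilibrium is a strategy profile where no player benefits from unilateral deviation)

Nash equilibrium: (B, X)

Work:
Best responses:
  P1 vs X: payoffs [1, 3] → best response B (payoff 3)
  P1 vs Y: payoffs [4, 3] → best response A (payoff 4)
  P2 vs A: payoffs [4, 3] → best response X (payoff 4)
  P2 vs B: payoffs [0, 0] → best response X/Y (payoff 0)
Mutual best responses: (B,X) → Nash equilibria.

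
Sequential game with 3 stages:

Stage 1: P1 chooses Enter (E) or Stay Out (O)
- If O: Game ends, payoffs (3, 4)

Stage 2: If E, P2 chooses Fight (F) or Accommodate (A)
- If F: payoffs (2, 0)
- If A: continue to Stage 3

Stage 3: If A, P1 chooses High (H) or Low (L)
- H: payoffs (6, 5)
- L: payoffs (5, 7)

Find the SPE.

SPE: (E, A, H); Outcome (6, 5)

Work:
Stage 3: P1 chooses H (6 vs 5)
Stage 2: P2: F->0, A->5 (anticipating H). Choose A
Stage 1: P1: O->3, E->6 (anticipating A, H). Choose E
SPE path: E -> A -> H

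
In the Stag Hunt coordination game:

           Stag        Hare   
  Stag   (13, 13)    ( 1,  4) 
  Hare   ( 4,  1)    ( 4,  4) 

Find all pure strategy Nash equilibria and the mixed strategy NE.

Pure NE: (Stag, Stag) and (Hare, Hare); Mixed NE: p = 0.25, q = 0.25

Work:
Check pure NE:
(Stag, Stag): (13, 13) - no unilateral deviation beneficial
(Hare, Hare): (4, 4) - no unilateral deviation beneficial
Mixed NE: P1 plays Stag with p = 0.25, P2 plays Stag with q = 0.25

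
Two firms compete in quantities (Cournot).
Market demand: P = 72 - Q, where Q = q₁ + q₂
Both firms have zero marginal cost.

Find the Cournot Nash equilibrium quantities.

q₁* = q₂* = 24.0; P* = 24.0

Work:
Profit: π_i = P·q_i = (a - q_i - q_j)·q_i
FOC: ∂π_i/∂q_i = a - 2q_i - q_j = 0
Reaction function: q_i = (72 - q_j)/2
Symmetry: q* = 72/3 = 24.0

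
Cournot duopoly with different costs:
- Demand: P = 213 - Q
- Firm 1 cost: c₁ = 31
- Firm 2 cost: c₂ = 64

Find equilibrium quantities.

q₁* = 71.67, q₂* = 38.67

Work:
Reaction: q₁ = (213 - 31 - q₂)/2
Reaction: q₂ = (213 - 64 - q₁)/2
Solve simultaneously:
q₁* = (213 - 2×31 + 64)/3 = 71.67
q₂* = (213 - 2×64 + 31)/3 = 38.67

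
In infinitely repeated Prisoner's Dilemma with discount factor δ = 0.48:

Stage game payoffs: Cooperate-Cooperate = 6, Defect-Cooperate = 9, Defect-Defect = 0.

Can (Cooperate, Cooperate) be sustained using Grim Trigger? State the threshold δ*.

δ* = 0.3333; since δ = 0.48 ≥ 0.3333, cooperation can be sustained

Work:
For Grim Trigger:
Cooperate forever: 6/(1-δ)
Defect then punished: 9 + 0·δ/(1-δ)
Need: 6/(1-δ) ≥ 9 + 0·δ/(1-δ)
Solving: δ ≥ (T-R)/(T-P) = (9-6)/(9-0) = 0.3333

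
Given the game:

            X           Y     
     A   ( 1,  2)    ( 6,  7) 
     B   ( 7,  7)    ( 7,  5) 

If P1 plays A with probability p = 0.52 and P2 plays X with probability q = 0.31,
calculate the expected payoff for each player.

E[P1] = 5.674, E[P2] = 5.5316

Work:
E[P1] = p·q·π₁(A,X) + p·(1-q)·π₁(A,Y) + (1-p)·q·π₁(B,X) + (1-p)·(1-q)·π₁(B,Y)
= 0.52·0.31·1 + 0.52·0.69·6 + 0.48·0.31·7 + 0.48·0.69·7
= 5.674

E[P2] = 5.5316 (similar calculation)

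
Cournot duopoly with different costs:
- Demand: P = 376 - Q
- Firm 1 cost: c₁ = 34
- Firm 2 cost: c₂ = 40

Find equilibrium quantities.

q₁* = 116.0, q₂* = 110.0

Work:
Reaction: q₁ = (376 - 34 - q₂)/2
Reaction: q₂ = (376 - 40 - q₁)/2
Solve simultaneously:
q₁* = (376 - 2×34 + 40)/3 = 116.0
q₂* = (376 - 2×40 + 34)/3 = 110.0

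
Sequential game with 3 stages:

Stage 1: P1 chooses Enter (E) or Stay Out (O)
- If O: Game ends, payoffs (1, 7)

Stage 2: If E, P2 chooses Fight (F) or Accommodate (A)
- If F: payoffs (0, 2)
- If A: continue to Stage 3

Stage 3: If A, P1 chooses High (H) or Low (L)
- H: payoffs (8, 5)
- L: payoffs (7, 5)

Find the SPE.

SPE: (E, A, H); Outcome (8, 5)

Work:
Stage 3: P1 chooses H (8 vs 7)
Stage 2: P2: F->2, A->5 (anticipating H). Choose A
Stage 1: P1: O->1, E->8 (anticipating A, H). Choose E
SPE path: E -> A -> H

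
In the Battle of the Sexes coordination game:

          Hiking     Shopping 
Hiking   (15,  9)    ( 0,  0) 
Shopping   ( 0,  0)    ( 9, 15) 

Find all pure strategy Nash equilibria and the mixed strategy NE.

Pure NE: (Hiking, Hiking) and (Shopping, Shopping); Mixed NE: p = 0.625, q = 0.375

Work:
Check pure NE:
(Hiking, Hiking): (15, 9) - no unilateral deviation beneficial
(Shopping, Shopping): (9, 15) - no unilateral deviation beneficial
Mixed NE: P1 plays Hiking with p = 0.625, P2 plays Hiking with q = 0.375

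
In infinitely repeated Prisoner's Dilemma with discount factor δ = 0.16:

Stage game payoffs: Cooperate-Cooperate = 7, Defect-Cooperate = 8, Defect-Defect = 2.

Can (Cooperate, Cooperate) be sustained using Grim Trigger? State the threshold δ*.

δ* = 0.1667; since δ = 0.16 < 0.1667, cooperation cannot be sustained

Work:
For Grim Trigger:
Cooperate forever: 7/(1-δ)
Defect then punished: 8 + 2·δ/(1-δ)
Need: 7/(1-δ) ≥ 8 + 2·δ/(1-δ)
Solving: δ ≥ (T-R)/(T-P) = (8-7)/(8-2) = 0.1667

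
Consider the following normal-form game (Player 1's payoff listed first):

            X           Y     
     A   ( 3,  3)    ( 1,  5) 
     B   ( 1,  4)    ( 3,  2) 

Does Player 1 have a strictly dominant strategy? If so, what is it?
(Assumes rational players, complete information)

No strictly dominant strategy exists for Player 1

Work:
A strategy strictly dominates another if it gives a strictly higher payoff against every opponent action. Compare each pair of P1's strategies column-by-column:
  A vs B: [3 vs 1, 1 vs 3] → A does not strictly dominate B (column Y: 1 ≤ 3)
  B vs A: [1 vs 3, 3 vs 1] → B does not strictly dominate A (column X: 1 ≤ 3)
No single strategy strictly dominates all others → no strictly dominant strategy.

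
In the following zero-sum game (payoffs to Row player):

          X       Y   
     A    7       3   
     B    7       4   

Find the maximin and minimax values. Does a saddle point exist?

Maximin = 4, Minimax = 4, Saddle: True

Work:
Row minimums: [3, 4] → maximin = 4
Column maximums: [7, 4] → minimax = 4
Saddle point exists! Game value = 4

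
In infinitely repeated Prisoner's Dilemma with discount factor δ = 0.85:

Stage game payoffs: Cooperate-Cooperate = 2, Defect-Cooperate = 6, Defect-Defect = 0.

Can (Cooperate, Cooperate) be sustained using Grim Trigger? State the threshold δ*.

δ* = 0.6667; since δ = 0.85 ≥ 0.6667, cooperation can be sustained

Work:
For Grim Trigger:
Cooperate forever: 2/(1-δ)
Defect then punished: 6 + 0·δ/(1-δ)
Need: 2/(1-δ) ≥ 6 + 0·δ/(1-δ)
Solving: δ ≥ (T-R)/(T-P) = (6-2)/(6-0) = 0.6667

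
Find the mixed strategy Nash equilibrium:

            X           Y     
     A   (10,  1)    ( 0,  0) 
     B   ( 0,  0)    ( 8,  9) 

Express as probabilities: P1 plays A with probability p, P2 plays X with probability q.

p = 0.9, q = 0.4444

Work:
Find probabilities that make opponent indifferent:
P2 chooses q to make P1 indifferent between A and B
P1 chooses p to make P2 indifferent between X and Y
Mixed NE: P1 plays (A: 0.9, B: 0.1), P2 plays (X: 0.4444, Y: 0.5556)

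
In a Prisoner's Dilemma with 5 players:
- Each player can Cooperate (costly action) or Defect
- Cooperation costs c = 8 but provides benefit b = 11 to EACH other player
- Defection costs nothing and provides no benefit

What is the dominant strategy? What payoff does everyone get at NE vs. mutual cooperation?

Dominant: Defect; NE payoff = 0; Coop payoff = 36

Work:
Defect dominates (saves cost c = 8, benefit to others is external)
NE: All defect → everyone gets 0
If all cooperate: each receives (4)×11 - 8 = 36
Social dilemma: 36 > 0 but NE gives 0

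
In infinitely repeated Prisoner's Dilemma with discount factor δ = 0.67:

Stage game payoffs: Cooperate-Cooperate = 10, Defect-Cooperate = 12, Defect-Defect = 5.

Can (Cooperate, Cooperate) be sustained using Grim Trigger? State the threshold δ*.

δ* = 0.2857; since δ = 0.67 ≥ 0.2857, cooperation can be sustained

Work:
For Grim Trigger:
Cooperate forever: 10/(1-δ)
Defect then punished: 12 + 5·δ/(1-δ)
Need: 10/(1-δ) ≥ 12 + 5·δ/(1-δ)
Solving: δ ≥ (T-R)/(T-P) = (12-10)/(12-5) = 0.2857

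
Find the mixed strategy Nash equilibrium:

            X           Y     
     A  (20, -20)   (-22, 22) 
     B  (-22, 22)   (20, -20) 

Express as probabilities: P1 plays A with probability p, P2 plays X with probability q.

p = 0.5, q = 0.5

Work:
Find probabilities that make opponent indifferent:
P2 chooses q to make P1 indifferent between A and B
P1 chooses p to make P2 indifferent between X and Y
Mixed NE: P1 plays (A: 0.5, B: 0.5), P2 plays (X: 0.5, Y: 0.5)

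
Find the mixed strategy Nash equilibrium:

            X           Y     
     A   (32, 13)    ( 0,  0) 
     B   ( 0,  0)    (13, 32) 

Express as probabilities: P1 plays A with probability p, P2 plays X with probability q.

p = 0.7111, q = 0.2889

Work:
Find probabilities that make opponent indifferent:
P2 chooses q to make P1 indifferent between A and B
P1 chooses p to make P2 indifferent between X and Y
Mixed NE: P1 plays (A: 0.7111, B: 0.2889), P2 plays (X: 0.2889, Y: 0.7111)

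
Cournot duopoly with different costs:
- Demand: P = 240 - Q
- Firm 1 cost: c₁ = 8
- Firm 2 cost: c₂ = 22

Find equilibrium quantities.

q₁* = 82.0, q₂* = 68.0

Work:
Reaction: q₁ = (240 - 8 - q₂)/2
Reaction: q₂ = (240 - 22 - q₁)/2
Solve simultaneously:
q₁* = (240 - 2×8 + 22)/3 = 82.0
q₂* = (240 - 2×22 + 8)/3 = 68.0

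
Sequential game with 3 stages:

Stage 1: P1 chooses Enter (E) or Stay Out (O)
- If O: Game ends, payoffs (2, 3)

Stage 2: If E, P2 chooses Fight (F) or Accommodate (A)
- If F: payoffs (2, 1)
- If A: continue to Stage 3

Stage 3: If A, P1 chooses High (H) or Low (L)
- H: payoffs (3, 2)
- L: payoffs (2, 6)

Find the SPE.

SPE: (E, A, H); Outcome (3, 2)

Work:
Stage 3: P1 chooses H (3 vs 2)
Stage 2: P2: F->1, A->2 (anticipating H). Choose A
Stage 1: P1: O->2, E->3 (anticipating A, H). Choose E
SPE path: E -> A -> H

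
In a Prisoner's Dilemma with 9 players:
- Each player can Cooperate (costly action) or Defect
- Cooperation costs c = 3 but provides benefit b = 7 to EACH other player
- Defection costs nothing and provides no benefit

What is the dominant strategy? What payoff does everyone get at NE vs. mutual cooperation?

Dominant: Defect; NE payoff = 0; Coop payoff = 53

Work:
Defect dominates (saves cost c = 3, benefit to others is external)
NE: All defect → everyone gets 0
If all cooperate: each receives (8)×7 - 3 = 53
Social dilemma: 53 > 0 but NE gives 0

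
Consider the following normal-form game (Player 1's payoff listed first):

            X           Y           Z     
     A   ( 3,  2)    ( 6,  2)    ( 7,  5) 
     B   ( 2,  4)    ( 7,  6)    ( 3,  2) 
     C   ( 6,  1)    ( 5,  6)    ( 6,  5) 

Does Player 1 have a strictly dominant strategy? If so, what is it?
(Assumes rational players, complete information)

No strictly dominant strategy exists for Player 1

Work:
A strategy strictly dominates another if it gives a strictly higher payoff against every opponent action. Compare each pair of P1's strategies column-by-column:
  A vs B: [3 vs 2, 6 vs 7, 7 vs 3] → A does not strictly dominate B (column Y: 6 ≤ 7)
  A vs C: [3 vs 6, 6 vs 5, 7 vs 6] → A does not strictly dominate C (column X: 3 ≤ 6)
  B vs A: [2 vs 3, 7 vs 6, 3 vs 7] → B does not strictly dominate A (column X: 2 ≤ 3)
  B vs C: [2 vs 6, 7 vs 5, 3 vs 6] → B does not strictly dominate C (column X: 2 ≤ 6)
  C vs A: [6 vs 3, 5 vs 6, 6 vs 7] → C does not strictly dominate A (column Y: 5 ≤ 6)
  C vs B: [6 vs 2, 5 vs 7, 6 vs 3] → C does not strictly dominate B (column Y: 5 ≤ 7)
No single strategy strictly dominates all others → no strictly dominant strategy.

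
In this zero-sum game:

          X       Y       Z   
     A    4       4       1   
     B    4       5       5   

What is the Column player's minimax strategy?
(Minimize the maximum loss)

Column should play X, value = 4

Work:
Column player minimizes Row's maximum payoff:
Column X: max payoff to Row = 4
Column Y: max payoff to Row = 5
Column Z: max payoff to Row = 5
Minimum is 4, achieved by column X.
Minimax strategy: X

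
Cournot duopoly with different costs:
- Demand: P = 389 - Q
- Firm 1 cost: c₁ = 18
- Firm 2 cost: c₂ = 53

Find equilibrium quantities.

q₁* = 135.33, q₂* = 100.33

Work:
Reaction: q₁ = (389 - 18 - q₂)/2
Reaction: q₂ = (389 - 53 - q₁)/2
Solve simultaneously:
q₁* = (389 - 2×18 + 53)/3 = 135.33
q₂* = (389 - 2×53 + 18)/3 = 100.33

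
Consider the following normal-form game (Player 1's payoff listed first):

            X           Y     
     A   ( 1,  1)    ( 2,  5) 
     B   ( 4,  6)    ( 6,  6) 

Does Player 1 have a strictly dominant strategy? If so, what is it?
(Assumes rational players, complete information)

Yes, Player 1's strictly dominant strategy is B

Work:
A strategy strictly dominates another if it gives a strictly higher payoff against every opponent action. Compare each pair of P1's strategies column-by-column:
  A vs B: [1 vs 4, 2 vs 6] → A does not strictly dominate B (column X: 1 ≤ 4)
  B vs A: [4 vs 1, 6 vs 2] → B strictly dominates A
B strictly dominates every other strategy → strictly dominant.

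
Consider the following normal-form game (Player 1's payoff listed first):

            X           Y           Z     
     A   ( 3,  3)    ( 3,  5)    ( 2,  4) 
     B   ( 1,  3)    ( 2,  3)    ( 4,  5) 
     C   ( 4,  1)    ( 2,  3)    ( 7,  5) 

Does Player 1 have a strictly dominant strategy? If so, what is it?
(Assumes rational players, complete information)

No strictly dominant strategy exists for Player 1

Work:
A strategy strictly dominates another if it gives a strictly higher payoff against every opponent action. Compare each pair of P1's strategies column-by-column:
  A vs B: [3 vs 1, 3 vs 2, 2 vs 4] → A does not strictly dominate B (column Z: 2 ≤ 4)
  A vs C: [3 vs 4, 3 vs 2, 2 vs 7] → A does not strictly dominate C (column X: 3 ≤ 4)
  B vs A: [1 vs 3, 2 vs 3, 4 vs 2] → B does not strictly dominate A (column X: 1 ≤ 3)
  B vs C: [1 vs 4, 2 vs 2, 4 vs 7] → B does not strictly dominate C (column X: 1 ≤ 4)
  C vs A: [4 vs 3, 2 vs 3, 7 vs 2] → C does not strictly dominate A (column Y: 2 ≤ 3)
  C vs B: [4 vs 1, 2 vs 2, 7 vs 4] → C does not strictly dominate B (column Y: 2 ≤ 2)
No single strategy strictly dominates all others → no strictly dominant strategy.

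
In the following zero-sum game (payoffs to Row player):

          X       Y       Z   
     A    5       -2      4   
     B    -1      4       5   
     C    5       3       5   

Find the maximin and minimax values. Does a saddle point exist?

Maximin = 3, Minimax = 4, Saddle: False

Work:
Row minimums: [-2, -1, 3] → maximin = 3
Column maximums: [5, 4, 5] → minimax = 4
No saddle point (maximin ≠ minimax). Mixed strategy needed.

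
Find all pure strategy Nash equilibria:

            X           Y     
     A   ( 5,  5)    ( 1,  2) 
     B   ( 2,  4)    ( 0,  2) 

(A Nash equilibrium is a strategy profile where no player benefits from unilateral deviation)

Nash equilibrium: (A, X)

Work:
Best responses:
  P1 vs X: payoffs [5, 2] → best response A (payoff 5)
  P1 vs Y: payoffs [1, 0] → best response A (payoff 1)
  P2 vs A: payoffs [5, 2] → best response X (payoff 5)
  P2 vs B: payoffs [4, 2] → best response X (payoff 4)
Mutual best responses: (A,X) → Nash equilibria.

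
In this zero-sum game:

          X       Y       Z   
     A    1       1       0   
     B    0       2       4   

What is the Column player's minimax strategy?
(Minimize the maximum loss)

Column should play X, value = 1

Work:
Column player minimizes Row's maximum payoff:
Column X: max payoff to Row = 1
Column Y: max payoff to Row = 2
Column Z: max payoff to Row = 4
Minimum is 1, achieved by column X.
Minimax strategy: X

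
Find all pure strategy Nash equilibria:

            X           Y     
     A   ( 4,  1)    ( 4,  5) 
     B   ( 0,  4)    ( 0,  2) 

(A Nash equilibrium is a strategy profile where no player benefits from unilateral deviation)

Nash equilibrium: (A, Y)

Work:
Best responses:
  P1 vs X: payoffs [4, 0] → best response A (payoff 4)
  P1 vs Y: payoffs [4, 0] → best response A (payoff 4)
  P2 vs A: payoffs [1, 5] → best response Y (payoff 5)
  P2 vs B: payoffs [4, 2] → best response X (payoff 4)
Mutual best responses: (A,Y) → Nash equilibria.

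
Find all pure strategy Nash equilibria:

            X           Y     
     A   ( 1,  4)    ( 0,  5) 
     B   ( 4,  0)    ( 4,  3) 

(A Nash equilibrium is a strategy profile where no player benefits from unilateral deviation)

Nash equilibrium: (B, Y)

Work:
Best responses:
  P1 vs X: payoffs [1, 4] → best response B (payoff 4)
  P1 vs Y: payoffs [0, 4] → best response B (payoff 4)
  P2 vs A: payoffs [4, 5] → best response Y (payoff 5)
  P2 vs B: payoffs [0, 3] → best response Y (payoff 3)
Mutual best responses: (B,Y) → Nash equilibria.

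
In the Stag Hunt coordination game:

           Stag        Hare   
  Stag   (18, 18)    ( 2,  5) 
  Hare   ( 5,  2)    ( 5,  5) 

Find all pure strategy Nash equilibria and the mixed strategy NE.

Pure NE: (Stag, Stag) and (Hare, Hare); Mixed NE: p = 0.1875, q = 0.1875

Work:
Check pure NE:
(Stag, Stag): (18, 18) - no unilateral deviation beneficial
(Hare, Hare): (5, 5) - no unilateral deviation beneficial
Mixed NE: P1 plays Stag with p = 0.1875, P2 plays Stag with q = 0.1875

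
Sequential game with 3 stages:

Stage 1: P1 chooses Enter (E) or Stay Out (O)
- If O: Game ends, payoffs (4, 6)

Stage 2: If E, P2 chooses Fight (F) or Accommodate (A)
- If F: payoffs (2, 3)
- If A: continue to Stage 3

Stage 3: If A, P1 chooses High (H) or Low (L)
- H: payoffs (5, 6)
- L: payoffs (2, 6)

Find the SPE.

SPE: (E, A, H); Outcome (5, 6)

Work:
Stage 3: P1 chooses H (5 vs 2)
Stage 2: P2: F->3, A->6 (anticipating H). Choose A
Stage 1: P1: O->4, E->5 (anticipating A, H). Choose E
SPE path: E -> A -> H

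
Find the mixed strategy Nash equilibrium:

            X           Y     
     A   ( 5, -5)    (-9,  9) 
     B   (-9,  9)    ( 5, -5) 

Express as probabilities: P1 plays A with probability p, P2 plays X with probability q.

p = 0.5, q = 0.5

Work:
Find probabilities that make opponent indifferent:
P2 chooses q to make P1 indifferent between A and B
P1 chooses p to make P2 indifferent between X and Y
Mixed NE: P1 plays (A: 0.5, B: 0.5), P2 plays (X: 0.5, Y: 0.5)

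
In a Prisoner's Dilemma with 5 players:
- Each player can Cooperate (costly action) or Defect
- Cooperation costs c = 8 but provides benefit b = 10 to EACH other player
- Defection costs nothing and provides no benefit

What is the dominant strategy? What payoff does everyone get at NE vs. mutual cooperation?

Dominant: Defect; NE payoff = 0; Coop payoff = 32

Work:
Defect dominates (saves cost c = 8, benefit to others is external)
NE: All defect → everyone gets 0
If all cooperate: each receives (4)×10 - 8 = 32
Social dilemma: 32 > 0 but NE gives 0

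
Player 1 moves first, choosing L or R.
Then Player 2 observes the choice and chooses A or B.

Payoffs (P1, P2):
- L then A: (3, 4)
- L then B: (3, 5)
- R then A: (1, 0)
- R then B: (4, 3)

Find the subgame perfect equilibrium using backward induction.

P1 plays R, P2 plays B after L and B after R; Payoff (4, 3)

Work:
Backward induction:
After L: P2 chooses B → P1 gets 3
After R: P2 chooses B → P1 gets 4
P1 chooses R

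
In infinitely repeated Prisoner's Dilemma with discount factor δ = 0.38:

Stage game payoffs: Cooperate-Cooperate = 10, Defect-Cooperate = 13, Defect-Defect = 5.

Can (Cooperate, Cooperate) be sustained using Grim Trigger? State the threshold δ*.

δ* = 0.375; since δ = 0.38 ≥ 0.375, cooperation can be sustained

Work:
For Grim Trigger:
Cooperate forever: 10/(1-δ)
Defect then punished: 13 + 5·δ/(1-δ)
Need: 10/(1-δ) ≥ 13 + 5·δ/(1-δ)
Solving: δ ≥ (T-R)/(T-P) = (13-10)/(13-5) = 0.375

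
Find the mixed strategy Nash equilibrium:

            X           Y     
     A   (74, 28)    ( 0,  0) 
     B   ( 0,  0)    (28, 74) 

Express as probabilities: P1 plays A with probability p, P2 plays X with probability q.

p = 0.7255, q = 0.2745

Work:
Find probabilities that make opponent indifferent:
P2 chooses q to make P1 indifferent between A and B
P1 chooses p to make P2 indifferent between X and Y
Mixed NE: P1 plays (A: 0.7255, B: 0.2745), P2 plays (X: 0.2745, Y: 0.7255)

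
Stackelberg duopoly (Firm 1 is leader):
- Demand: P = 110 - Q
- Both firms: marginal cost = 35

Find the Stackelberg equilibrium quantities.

q₁* (leader) = 37.5, q₂* (follower) = 18.75

Work:
Follower's reaction: q₂ = (a - c - q₁)/2
Leader substitutes: π₁ = q₁·(a - q₁ - (a-c-q₁)/2 - c)
FOC: q₁* = (110 - 35)/2 = 37.50
Then: q₂* = (110 - 35 - 37.5)/2 = 18.75
Leader has first-mover advantage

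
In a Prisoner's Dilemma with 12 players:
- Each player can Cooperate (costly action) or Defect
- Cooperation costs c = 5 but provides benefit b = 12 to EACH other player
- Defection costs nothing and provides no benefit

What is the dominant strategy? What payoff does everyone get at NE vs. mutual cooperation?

Dominant: Defect; NE payoff = 0; Coop payoff = 127

Work:
Defect dominates (saves cost c = 5, benefit to others is external)
NE: All defect → everyone gets 0
If all cooperate: each receives (11)×12 - 5 = 127
Social dilemma: 127 > 0 but NE gives 0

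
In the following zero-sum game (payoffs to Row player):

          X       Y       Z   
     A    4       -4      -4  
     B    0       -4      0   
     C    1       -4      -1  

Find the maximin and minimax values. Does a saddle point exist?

Maximin = -4, Minimax = -4, Saddle: True

Work:
Row minimums: [-4, -4, -4] → maximin = -4
Column maximums: [4, -4, 0] → minimax = -4
Saddle point exists! Game value = -4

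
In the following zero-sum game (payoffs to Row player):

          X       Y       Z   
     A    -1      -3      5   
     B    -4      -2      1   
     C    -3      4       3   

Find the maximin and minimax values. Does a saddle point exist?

Maximin = -3, Minimax = -1, Saddle: False

Work:
Row minimums: [-3, -4, -3] → maximin = -3
Column maximums: [-1, 4, 5] → minimax = -1
No saddle point (maximin ≠ minimax). Mixed strategy needed.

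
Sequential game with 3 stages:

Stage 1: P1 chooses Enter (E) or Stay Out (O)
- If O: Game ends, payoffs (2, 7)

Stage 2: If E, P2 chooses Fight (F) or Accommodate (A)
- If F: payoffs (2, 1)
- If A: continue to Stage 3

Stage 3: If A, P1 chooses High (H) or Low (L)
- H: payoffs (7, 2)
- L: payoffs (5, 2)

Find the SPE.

SPE: (E, A, H); Outcome (7, 2)

Work:
Stage 3: P1 chooses H (7 vs 5)
Stage 2: P2: F->1, A->2 (anticipating H). Choose A
Stage 1: P1: O->2, E->7 (anticipating A, H). Choose E
SPE path: E -> A -> H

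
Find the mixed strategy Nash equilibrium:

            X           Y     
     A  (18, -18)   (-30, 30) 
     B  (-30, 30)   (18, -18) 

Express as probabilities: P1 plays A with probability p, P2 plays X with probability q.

p = 0.5, q = 0.5

Work:
Find probabilities that make opponent indifferent:
P2 chooses q to make P1 indifferent between A and B
P1 chooses p to make P2 indifferent between X and Y
Mixed NE: P1 plays (A: 0.5, B: 0.5), P2 plays (X: 0.5, Y: 0.5)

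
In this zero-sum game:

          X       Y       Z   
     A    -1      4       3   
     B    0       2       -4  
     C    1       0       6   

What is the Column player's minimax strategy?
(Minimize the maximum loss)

Column should play X, value = 1

Work:
Column player minimizes Row's maximum payoff:
Column X: max payoff to Row = 1
Column Y: max payoff to Row = 4
Column Z: max payoff to Row = 6
Minimum is 1, achieved by column X.
Minimax strategy: X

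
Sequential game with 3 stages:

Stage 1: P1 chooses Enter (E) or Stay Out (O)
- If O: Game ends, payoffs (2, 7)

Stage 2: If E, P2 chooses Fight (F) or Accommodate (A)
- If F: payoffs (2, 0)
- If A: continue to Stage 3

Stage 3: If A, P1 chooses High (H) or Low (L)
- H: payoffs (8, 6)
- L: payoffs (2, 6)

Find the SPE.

SPE: (E, A, H); Outcome (8, 6)

Work:
Stage 3: P1 chooses H (8 vs 2)
Stage 2: P2: F->0, A->6 (anticipating H). Choose A
Stage 1: P1: O->2, E->8 (anticipating A, H). Choose E
SPE path: E -> A -> H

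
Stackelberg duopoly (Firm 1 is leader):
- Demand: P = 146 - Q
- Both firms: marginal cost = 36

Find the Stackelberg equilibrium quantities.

q₁* (leader) = 55.0, q₂* (follower) = 27.5

Work:
Follower's reaction: q₂ = (a - c - q₁)/2
Leader substitutes: π₁ = q₁·(a - q₁ - (a-c-q₁)/2 - c)
FOC: q₁* = (146 - 36)/2 = 55.00
Then: q₂* = (146 - 36 - 55.0)/2 = 27.50
Leader has first-mover advantage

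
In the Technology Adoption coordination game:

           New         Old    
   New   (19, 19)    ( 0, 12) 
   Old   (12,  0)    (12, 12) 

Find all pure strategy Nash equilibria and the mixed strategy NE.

Pure NE: (New, New) and (Old, Old); Mixed NE: p = 0.6316, q = 0.6316

Work:
Check pure NE:
(New, New): (19, 19) - no unilateral deviation beneficial
(Old, Old): (12, 12) - no unilateral deviation beneficial
Mixed NE: P1 plays New with p = 0.6316, P2 plays New with q = 0.6316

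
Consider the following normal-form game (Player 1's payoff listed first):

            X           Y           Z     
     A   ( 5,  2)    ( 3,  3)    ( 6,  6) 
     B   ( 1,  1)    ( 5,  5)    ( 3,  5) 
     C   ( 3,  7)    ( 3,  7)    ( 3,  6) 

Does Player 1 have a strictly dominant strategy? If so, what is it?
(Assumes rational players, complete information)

No strictly dominant strategy exists for Player 1

Work:
A strategy strictly dominates another if it gives a strictly higher payoff against every opponent action. Compare each pair of P1's strategies column-by-column:
  A vs B: [5 vs 1, 3 vs 5, 6 vs 3] → A does not strictly dominate B (column Y: 3 ≤ 5)
  A vs C: [5 vs 3, 3 vs 3, 6 vs 3] → A does not strictly dominate C (column Y: 3 ≤ 3)
  B vs A: [1 vs 5, 5 vs 3, 3 vs 6] → B does not strictly dominate A (column X: 1 ≤ 5)
  B vs C: [1 vs 3, 5 vs 3, 3 vs 3] → B does not strictly dominate C (column X: 1 ≤ 3)
  C vs A: [3 vs 5, 3 vs 3, 3 vs 6] → C does not strictly dominate A (column X: 3 ≤ 5)
  C vs B: [3 vs 1, 3 vs 5, 3 vs 3] → C does not strictly dominate B (column Y: 3 ≤ 5)
No single strategy strictly dominates all others → no strictly dominant strategy.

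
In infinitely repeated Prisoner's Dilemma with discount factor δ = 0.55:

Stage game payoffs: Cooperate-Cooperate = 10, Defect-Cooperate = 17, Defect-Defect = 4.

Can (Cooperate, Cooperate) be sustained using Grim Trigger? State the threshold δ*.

δ* = 0.5385; since δ = 0.55 ≥ 0.5385, cooperation can be sustained

Work:
For Grim Trigger:
Cooperate forever: 10/(1-δ)
Defect then punished: 17 + 4·δ/(1-δ)
Need: 10/(1-δ) ≥ 17 + 4·δ/(1-δ)
Solving: δ ≥ (T-R)/(T-P) = (17-10)/(17-4) = 0.5385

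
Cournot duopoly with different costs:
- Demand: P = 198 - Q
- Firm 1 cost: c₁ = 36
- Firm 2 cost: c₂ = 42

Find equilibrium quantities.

q₁* = 56.0, q₂* = 50.0

Work:
Reaction: q₁ = (198 - 36 - q₂)/2
Reaction: q₂ = (198 - 42 - q₁)/2
Solve simultaneously:
q₁* = (198 - 2×36 + 42)/3 = 56.0
q₂* = (198 - 2×42 + 36)/3 = 50.0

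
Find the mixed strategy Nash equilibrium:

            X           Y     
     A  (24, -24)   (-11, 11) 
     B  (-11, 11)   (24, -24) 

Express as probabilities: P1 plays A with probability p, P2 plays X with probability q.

p = 0.5, q = 0.5

Work:
Find probabilities that make opponent indifferent:
P2 chooses q to make P1 indifferent between A and B
P1 chooses p to make P2 indifferent between X and Y
Mixed NE: P1 plays (A: 0.5, B: 0.5), P2 plays (X: 0.5, Y: 0.5)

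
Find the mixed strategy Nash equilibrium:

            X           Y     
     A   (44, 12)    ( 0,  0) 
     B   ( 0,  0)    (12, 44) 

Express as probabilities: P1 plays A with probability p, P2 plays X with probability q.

p = 0.7857, q = 0.2143

Work:
Find probabilities that make opponent indifferent:
P2 chooses q to make P1 indifferent between A and B
P1 chooses p to make P2 indifferent between X and Y
Mixed NE: P1 plays (A: 0.7857, B: 0.2143), P2 plays (X: 0.2143, Y: 0.7857)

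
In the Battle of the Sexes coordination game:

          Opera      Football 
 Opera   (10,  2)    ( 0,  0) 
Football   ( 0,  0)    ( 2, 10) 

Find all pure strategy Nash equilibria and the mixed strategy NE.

Pure NE: (Opera, Opera) and (Football, Football); Mixed NE: p = 0.8333, q = 0.1667

Work:
Check pure NE:
(Opera, Opera): (10, 2) - no unilateral deviation beneficial
(Football, Football): (2, 10) - no unilateral deviation beneficial
Mixed NE: P1 plays Opera with p = 0.8333, P2 plays Opera with q = 0.1667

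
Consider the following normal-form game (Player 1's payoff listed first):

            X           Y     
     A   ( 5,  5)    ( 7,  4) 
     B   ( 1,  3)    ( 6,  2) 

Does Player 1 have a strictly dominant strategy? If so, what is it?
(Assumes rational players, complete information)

Yes, Player 1's strictly dominant strategy is A

Work:
A strategy strictly dominates another if it gives a strictly higher payoff against every opponent action. Compare each pair of P1's strategies column-by-column:
  A vs B: [5 vs 1, 7 vs 6] → A strictly dominates B
  B vs A: [1 vs 5, 6 vs 7] → B does not strictly dominate A (column X: 1 ≤ 5)
A strictly dominates every other strategy → strictly dominant.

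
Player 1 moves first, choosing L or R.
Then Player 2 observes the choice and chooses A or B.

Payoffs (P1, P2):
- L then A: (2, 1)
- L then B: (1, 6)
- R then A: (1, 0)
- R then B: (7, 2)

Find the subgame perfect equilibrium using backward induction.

P1 plays R, P2 plays B after L and B after R; Payoff (7, 2)

Work:
Backward induction:
After L: P2 chooses B → P1 gets 1
After R: P2 chooses B → P1 gets 7
P1 chooses R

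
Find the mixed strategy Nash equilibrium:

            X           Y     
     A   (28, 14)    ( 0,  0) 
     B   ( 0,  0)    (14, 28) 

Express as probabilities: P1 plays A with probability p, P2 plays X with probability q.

p = 0.6667, q = 0.3333

Work:
Find probabilities that make opponent indifferent:
P2 chooses q to make P1 indifferent between A and B
P1 chooses p to make P2 indifferent between X and Y
Mixed NE: P1 plays (A: 0.6667, B: 0.3333), P2 plays (X: 0.3333, Y: 0.6667)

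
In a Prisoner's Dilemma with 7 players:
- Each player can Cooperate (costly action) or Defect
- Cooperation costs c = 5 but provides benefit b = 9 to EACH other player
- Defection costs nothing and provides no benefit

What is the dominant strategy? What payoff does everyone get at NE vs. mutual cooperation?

Dominant: Defect; NE payoff = 0; Coop payoff = 49

Work:
Defect dominates (saves cost c = 5, benefit to others is external)
NE: All defect → everyone gets 0
If all cooperate: each receives (6)×9 - 5 = 49
Social dilemma: 49 > 0 but NE gives 0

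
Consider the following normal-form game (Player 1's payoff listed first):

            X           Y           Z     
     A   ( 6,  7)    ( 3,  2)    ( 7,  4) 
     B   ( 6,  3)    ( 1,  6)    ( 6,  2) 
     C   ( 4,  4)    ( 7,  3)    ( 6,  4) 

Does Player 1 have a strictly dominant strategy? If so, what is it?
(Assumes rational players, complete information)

No strictly dominant strategy exists for Player 1

Work:
A strategy strictly dominates another if it gives a strictly higher payoff against every opponent action. Compare each pair of P1's strategies column-by-column:
  A vs B: [6 vs 6, 3 vs 1, 7 vs 6] → A does not strictly dominate B (column X: 6 ≤ 6)
  A vs C: [6 vs 4, 3 vs 7, 7 vs 6] → A does not strictly dominate C (column Y: 3 ≤ 7)
  B vs A: [6 vs 6, 1 vs 3, 6 vs 7] → B does not strictly dominate A (column X: 6 ≤ 6)
  B vs C: [6 vs 4, 1 vs 7, 6 vs 6] → B does not strictly dominate C (column Y: 1 ≤ 7)
  C vs A: [4 vs 6, 7 vs 3, 6 vs 7] → C does not strictly dominate A (column X: 4 ≤ 6)
  C vs B: [4 vs 6, 7 vs 1, 6 vs 6] → C does not strictly dominate B (column X: 4 ≤ 6)
No single strategy strictly dominates all others → no strictly dominant strategy.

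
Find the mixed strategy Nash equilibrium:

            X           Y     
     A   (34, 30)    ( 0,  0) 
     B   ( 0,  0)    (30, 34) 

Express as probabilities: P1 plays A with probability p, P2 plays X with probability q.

p = 0.5312, q = 0.4688

Work:
Find probabilities that make opponent indifferent:
P2 chooses q to make P1 indifferent between A and B
P1 chooses p to make P2 indifferent between X and Y
Mixed NE: P1 plays (A: 0.5312, B: 0.4688), P2 plays (X: 0.4688, Y: 0.5312)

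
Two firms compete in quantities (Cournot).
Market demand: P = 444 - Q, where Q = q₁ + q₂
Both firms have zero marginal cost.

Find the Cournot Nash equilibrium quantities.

q₁* = q₂* = 148.0; P* = 148.0

Work:
Profit: π_i = P·q_i = (a - q_i - q_j)·q_i
FOC: ∂π_i/∂q_i = a - 2q_i - q_j = 0
Reaction function: q_i = (444 - q_j)/2
Symmetry: q* = 444/3 = 148.0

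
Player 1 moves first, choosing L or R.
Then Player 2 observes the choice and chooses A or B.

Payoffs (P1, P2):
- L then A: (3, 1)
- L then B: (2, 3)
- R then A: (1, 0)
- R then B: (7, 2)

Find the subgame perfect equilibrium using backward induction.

P1 plays R, P2 plays B after L and B after R; Payoff (7, 2)

Work:
Backward induction:
After L: P2 chooses B → P1 gets 2
After R: P2 chooses B → P1 gets 7
P1 chooses R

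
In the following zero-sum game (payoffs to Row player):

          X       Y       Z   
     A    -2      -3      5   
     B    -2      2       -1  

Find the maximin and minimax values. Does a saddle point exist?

Maximin = -2, Minimax = -2, Saddle: True

Work:
Row minimums: [-3, -2] → maximin = -2
Column maximums: [-2, 2, 5] → minimax = -2
Saddle point exists! Game value = -2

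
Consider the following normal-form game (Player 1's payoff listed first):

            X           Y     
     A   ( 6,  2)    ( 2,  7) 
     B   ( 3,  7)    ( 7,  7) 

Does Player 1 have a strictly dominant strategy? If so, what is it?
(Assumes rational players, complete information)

No strictly dominant strategy exists for Player 1

Work:
A strategy strictly dominates another if it gives a strictly higher payoff against every opponent action. Compare each pair of P1's strategies column-by-column:
  A vs B: [6 vs 3, 2 vs 7] → A does not strictly dominate B (column Y: 2 ≤ 7)
  B vs A: [3 vs 6, 7 vs 2] → B does not strictly dominate A (column X: 3 ≤ 6)
No single strategy strictly dominates all others → no strictly dominant strategy.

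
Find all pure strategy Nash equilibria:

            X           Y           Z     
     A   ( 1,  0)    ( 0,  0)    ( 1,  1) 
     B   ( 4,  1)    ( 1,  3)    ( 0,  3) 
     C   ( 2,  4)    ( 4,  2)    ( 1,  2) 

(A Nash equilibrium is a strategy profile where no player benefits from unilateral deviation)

Nash equilibrium: (A, Z)

Work:
Best responses:
  P1 vs X: payoffs [1, 4, 2] → best response B (payoff 4)
  P1 vs Y: payoffs [0, 1, 4] → best response C (payoff 4)
  P1 vs Z: payoffs [1, 0, 1] → best response A/C (payoff 1)
  P2 vs A: payoffs [0, 0, 1] → best response Z (payoff 1)
  P2 vs B: payoffs [1, 3, 3] → best response Y/Z (payoff 3)
  P2 vs C: payoffs [4, 2, 2] → best response X (payoff 4)
Mutual best responses: (A,Z) → Nash equilibria.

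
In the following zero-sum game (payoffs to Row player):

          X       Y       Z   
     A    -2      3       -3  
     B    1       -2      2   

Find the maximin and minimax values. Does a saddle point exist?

Maximin = -2, Minimax = 1, Saddle: False

Work:
Row minimums: [-3, -2] → maximin = -2
Column maximums: [1, 3, 2] → minimax = 1
No saddle point (maximin ≠ minimax). Mixed strategy needed.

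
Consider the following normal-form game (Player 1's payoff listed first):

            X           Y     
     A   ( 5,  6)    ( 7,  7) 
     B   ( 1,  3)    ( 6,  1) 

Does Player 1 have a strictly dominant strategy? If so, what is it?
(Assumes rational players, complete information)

Yes, Player 1's strictly dominant strategy is A

Work:
A strategy strictly dominates another if it gives a strictly higher payoff against every opponent action. Compare each pair of P1's strategies column-by-column:
  A vs B: [5 vs 1, 7 vs 6] → A strictly dominates B
  B vs A: [1 vs 5, 6 vs 7] → B does not strictly dominate A (column X: 1 ≤ 5)
A strictly dominates every other strategy → strictly dominant.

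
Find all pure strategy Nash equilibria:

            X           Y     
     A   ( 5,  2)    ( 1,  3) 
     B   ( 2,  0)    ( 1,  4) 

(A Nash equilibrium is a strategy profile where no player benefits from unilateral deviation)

Nash equilibrium: (A, Y), (B, Y)

Work:
Best responses:
  P1 vs X: payoffs [5, 2] → best response A (payoff 5)
  P1 vs Y: payoffs [1, 1] → best response A/B (payoff 1)
  P2 vs A: payoffs [2, 3] → best response Y (payoff 3)
  P2 vs B: payoffs [0, 4] → best response Y (payoff 4)
Mutual best responses: (A,Y), (B,Y) → Nash equilibria.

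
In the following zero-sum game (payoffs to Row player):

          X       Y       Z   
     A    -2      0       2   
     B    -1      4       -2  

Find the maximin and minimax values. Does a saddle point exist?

Maximin = -2, Minimax = -1, Saddle: False

Work:
Row minimums: [-2, -2] → maximin = -2
Column maximums: [-1, 4, 2] → minimax = -1
No saddle point (maximin ≠ minimax). Mixed strategy needed.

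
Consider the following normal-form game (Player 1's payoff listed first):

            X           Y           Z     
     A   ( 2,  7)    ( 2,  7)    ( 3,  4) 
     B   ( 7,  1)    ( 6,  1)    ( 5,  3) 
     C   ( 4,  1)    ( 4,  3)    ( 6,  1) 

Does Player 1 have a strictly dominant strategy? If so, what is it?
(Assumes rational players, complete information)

No strictly dominant strategy exists for Player 1

Work:
A strategy strictly dominates another if it gives a strictly higher payoff against every opponent action. Compare each pair of P1's strategies column-by-column:
  A vs B: [2 vs 7, 2 vs 6, 3 vs 5] → A does not strictly dominate B (column X: 2 ≤ 7)
  A vs C: [2 vs 4, 2 vs 4, 3 vs 6] → A does not strictly dominate C (column X: 2 ≤ 4)
  B vs A: [7 vs 2, 6 vs 2, 5 vs 3] → B strictly dominates A
  B vs C: [7 vs 4, 6 vs 4, 5 vs 6] → B does not strictly dominate C (column Z: 5 ≤ 6)
  C vs A: [4 vs 2, 4 vs 2, 6 vs 3] → C strictly dominates A
  C vs B: [4 vs 7, 4 vs 6, 6 vs 5] → C does not strictly dominate B (column X: 4 ≤ 7)
No single strategy strictly dominates all others → no strictly dominant strategy.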